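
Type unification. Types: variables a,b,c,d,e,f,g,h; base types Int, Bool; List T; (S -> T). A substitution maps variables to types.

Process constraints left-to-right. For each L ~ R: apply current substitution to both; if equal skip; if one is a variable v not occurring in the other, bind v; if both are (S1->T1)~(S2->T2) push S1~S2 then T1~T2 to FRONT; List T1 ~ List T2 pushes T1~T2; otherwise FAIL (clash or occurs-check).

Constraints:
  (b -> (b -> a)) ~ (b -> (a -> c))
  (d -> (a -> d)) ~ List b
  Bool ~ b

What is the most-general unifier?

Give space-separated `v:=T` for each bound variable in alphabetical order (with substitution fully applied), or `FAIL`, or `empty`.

step 1: unify (b -> (b -> a)) ~ (b -> (a -> c))  [subst: {-} | 2 pending]
  -> decompose arrow: push b~b, (b -> a)~(a -> c)
step 2: unify b ~ b  [subst: {-} | 3 pending]
  -> identical, skip
step 3: unify (b -> a) ~ (a -> c)  [subst: {-} | 2 pending]
  -> decompose arrow: push b~a, a~c
step 4: unify b ~ a  [subst: {-} | 3 pending]
  bind b := a
step 5: unify a ~ c  [subst: {b:=a} | 2 pending]
  bind a := c
step 6: unify (d -> (c -> d)) ~ List c  [subst: {b:=a, a:=c} | 1 pending]
  clash: (d -> (c -> d)) vs List c

Answer: FAIL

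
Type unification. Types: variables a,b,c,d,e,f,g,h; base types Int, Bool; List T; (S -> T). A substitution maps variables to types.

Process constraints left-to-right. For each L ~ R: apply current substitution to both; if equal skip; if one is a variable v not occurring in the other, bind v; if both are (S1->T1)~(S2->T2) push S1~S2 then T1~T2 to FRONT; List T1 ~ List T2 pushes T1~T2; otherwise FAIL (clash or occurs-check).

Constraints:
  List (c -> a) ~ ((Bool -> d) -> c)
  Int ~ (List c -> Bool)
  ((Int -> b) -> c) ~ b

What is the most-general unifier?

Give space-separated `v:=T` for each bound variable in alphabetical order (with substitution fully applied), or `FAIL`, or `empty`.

Answer: FAIL

Derivation:
step 1: unify List (c -> a) ~ ((Bool -> d) -> c)  [subst: {-} | 2 pending]
  clash: List (c -> a) vs ((Bool -> d) -> c)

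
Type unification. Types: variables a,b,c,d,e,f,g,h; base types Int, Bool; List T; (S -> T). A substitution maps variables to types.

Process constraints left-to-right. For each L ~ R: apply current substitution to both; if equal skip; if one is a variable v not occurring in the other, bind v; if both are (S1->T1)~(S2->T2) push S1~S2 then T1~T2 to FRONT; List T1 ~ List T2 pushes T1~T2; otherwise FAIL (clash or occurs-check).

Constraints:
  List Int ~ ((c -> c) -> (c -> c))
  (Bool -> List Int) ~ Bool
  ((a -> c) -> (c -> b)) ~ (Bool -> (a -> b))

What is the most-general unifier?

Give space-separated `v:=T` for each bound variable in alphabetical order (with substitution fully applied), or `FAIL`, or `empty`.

step 1: unify List Int ~ ((c -> c) -> (c -> c))  [subst: {-} | 2 pending]
  clash: List Int vs ((c -> c) -> (c -> c))

Answer: FAIL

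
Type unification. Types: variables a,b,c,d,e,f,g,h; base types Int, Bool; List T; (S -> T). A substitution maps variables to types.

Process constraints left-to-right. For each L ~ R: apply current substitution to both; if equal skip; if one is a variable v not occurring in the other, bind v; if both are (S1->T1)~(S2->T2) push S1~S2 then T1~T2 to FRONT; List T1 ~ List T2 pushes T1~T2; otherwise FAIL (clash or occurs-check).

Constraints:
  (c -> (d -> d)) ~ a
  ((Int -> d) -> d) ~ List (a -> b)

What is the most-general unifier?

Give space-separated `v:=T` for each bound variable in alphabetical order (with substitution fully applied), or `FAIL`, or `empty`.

Answer: FAIL

Derivation:
step 1: unify (c -> (d -> d)) ~ a  [subst: {-} | 1 pending]
  bind a := (c -> (d -> d))
step 2: unify ((Int -> d) -> d) ~ List ((c -> (d -> d)) -> b)  [subst: {a:=(c -> (d -> d))} | 0 pending]
  clash: ((Int -> d) -> d) vs List ((c -> (d -> d)) -> b)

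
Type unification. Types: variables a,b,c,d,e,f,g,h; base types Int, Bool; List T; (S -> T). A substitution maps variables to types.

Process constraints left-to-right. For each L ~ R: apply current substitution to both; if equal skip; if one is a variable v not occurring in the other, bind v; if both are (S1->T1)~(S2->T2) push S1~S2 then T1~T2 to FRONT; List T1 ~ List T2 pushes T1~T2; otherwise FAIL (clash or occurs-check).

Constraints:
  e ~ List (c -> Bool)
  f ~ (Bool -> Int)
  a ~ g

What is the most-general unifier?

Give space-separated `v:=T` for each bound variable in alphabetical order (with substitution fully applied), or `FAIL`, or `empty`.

step 1: unify e ~ List (c -> Bool)  [subst: {-} | 2 pending]
  bind e := List (c -> Bool)
step 2: unify f ~ (Bool -> Int)  [subst: {e:=List (c -> Bool)} | 1 pending]
  bind f := (Bool -> Int)
step 3: unify a ~ g  [subst: {e:=List (c -> Bool), f:=(Bool -> Int)} | 0 pending]
  bind a := g

Answer: a:=g e:=List (c -> Bool) f:=(Bool -> Int)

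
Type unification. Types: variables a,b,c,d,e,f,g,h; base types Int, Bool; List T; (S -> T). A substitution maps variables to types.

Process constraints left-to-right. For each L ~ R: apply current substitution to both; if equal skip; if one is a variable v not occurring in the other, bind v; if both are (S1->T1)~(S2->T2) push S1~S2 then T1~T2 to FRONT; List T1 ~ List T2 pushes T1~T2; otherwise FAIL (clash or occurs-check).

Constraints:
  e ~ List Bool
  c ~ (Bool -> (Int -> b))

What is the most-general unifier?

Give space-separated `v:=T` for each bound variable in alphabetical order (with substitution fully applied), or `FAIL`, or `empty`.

Answer: c:=(Bool -> (Int -> b)) e:=List Bool

Derivation:
step 1: unify e ~ List Bool  [subst: {-} | 1 pending]
  bind e := List Bool
step 2: unify c ~ (Bool -> (Int -> b))  [subst: {e:=List Bool} | 0 pending]
  bind c := (Bool -> (Int -> b))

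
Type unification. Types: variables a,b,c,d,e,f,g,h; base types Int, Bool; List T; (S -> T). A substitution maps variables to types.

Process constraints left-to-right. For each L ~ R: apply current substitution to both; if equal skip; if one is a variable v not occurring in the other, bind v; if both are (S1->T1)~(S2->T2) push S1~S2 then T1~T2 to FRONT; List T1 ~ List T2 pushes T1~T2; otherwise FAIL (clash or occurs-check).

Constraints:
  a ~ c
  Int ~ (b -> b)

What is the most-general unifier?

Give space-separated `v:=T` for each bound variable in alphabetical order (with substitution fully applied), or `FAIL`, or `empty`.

Answer: FAIL

Derivation:
step 1: unify a ~ c  [subst: {-} | 1 pending]
  bind a := c
step 2: unify Int ~ (b -> b)  [subst: {a:=c} | 0 pending]
  clash: Int vs (b -> b)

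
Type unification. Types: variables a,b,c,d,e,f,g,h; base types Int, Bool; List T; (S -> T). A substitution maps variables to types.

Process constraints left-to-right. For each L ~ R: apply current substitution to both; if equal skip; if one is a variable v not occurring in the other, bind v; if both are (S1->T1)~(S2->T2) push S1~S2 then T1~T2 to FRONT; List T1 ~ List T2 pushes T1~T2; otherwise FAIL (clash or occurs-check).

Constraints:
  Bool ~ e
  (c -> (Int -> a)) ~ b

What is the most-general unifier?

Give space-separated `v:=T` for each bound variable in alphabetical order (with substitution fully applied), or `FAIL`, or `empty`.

step 1: unify Bool ~ e  [subst: {-} | 1 pending]
  bind e := Bool
step 2: unify (c -> (Int -> a)) ~ b  [subst: {e:=Bool} | 0 pending]
  bind b := (c -> (Int -> a))

Answer: b:=(c -> (Int -> a)) e:=Bool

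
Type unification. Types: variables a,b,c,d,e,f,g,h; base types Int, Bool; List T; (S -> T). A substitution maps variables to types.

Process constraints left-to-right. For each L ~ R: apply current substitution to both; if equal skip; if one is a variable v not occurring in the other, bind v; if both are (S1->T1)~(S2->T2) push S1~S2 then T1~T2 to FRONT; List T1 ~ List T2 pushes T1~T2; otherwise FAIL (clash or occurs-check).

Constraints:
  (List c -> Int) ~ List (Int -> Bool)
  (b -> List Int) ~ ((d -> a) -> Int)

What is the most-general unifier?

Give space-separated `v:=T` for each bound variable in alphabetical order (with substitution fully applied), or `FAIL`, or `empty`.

Answer: FAIL

Derivation:
step 1: unify (List c -> Int) ~ List (Int -> Bool)  [subst: {-} | 1 pending]
  clash: (List c -> Int) vs List (Int -> Bool)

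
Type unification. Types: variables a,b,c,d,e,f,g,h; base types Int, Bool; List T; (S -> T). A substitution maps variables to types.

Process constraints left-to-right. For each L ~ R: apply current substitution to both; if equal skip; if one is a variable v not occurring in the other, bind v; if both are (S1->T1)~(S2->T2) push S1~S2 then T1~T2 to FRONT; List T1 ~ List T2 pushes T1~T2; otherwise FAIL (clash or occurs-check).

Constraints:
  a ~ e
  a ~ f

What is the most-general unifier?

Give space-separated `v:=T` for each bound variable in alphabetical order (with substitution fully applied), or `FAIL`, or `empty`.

step 1: unify a ~ e  [subst: {-} | 1 pending]
  bind a := e
step 2: unify e ~ f  [subst: {a:=e} | 0 pending]
  bind e := f

Answer: a:=f e:=f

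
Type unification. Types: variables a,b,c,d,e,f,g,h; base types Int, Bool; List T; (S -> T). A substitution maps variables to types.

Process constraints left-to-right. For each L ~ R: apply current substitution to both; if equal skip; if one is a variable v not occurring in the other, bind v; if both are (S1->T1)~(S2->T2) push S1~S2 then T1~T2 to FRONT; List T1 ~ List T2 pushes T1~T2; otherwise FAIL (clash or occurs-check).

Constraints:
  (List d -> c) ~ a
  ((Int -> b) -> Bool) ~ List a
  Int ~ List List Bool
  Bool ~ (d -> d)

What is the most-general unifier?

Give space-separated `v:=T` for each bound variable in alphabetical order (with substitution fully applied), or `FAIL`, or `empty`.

step 1: unify (List d -> c) ~ a  [subst: {-} | 3 pending]
  bind a := (List d -> c)
step 2: unify ((Int -> b) -> Bool) ~ List (List d -> c)  [subst: {a:=(List d -> c)} | 2 pending]
  clash: ((Int -> b) -> Bool) vs List (List d -> c)

Answer: FAIL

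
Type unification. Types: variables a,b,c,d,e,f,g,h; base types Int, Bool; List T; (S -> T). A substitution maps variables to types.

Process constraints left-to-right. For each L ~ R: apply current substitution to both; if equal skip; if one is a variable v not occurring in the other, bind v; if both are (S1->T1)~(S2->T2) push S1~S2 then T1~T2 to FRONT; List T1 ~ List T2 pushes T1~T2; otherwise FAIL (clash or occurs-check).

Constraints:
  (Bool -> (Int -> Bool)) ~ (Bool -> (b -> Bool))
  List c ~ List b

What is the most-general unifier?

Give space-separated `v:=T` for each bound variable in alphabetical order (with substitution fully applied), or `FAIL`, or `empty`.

Answer: b:=Int c:=Int

Derivation:
step 1: unify (Bool -> (Int -> Bool)) ~ (Bool -> (b -> Bool))  [subst: {-} | 1 pending]
  -> decompose arrow: push Bool~Bool, (Int -> Bool)~(b -> Bool)
step 2: unify Bool ~ Bool  [subst: {-} | 2 pending]
  -> identical, skip
step 3: unify (Int -> Bool) ~ (b -> Bool)  [subst: {-} | 1 pending]
  -> decompose arrow: push Int~b, Bool~Bool
step 4: unify Int ~ b  [subst: {-} | 2 pending]
  bind b := Int
step 5: unify Bool ~ Bool  [subst: {b:=Int} | 1 pending]
  -> identical, skip
step 6: unify List c ~ List Int  [subst: {b:=Int} | 0 pending]
  -> decompose List: push c~Int
step 7: unify c ~ Int  [subst: {b:=Int} | 0 pending]
  bind c := Int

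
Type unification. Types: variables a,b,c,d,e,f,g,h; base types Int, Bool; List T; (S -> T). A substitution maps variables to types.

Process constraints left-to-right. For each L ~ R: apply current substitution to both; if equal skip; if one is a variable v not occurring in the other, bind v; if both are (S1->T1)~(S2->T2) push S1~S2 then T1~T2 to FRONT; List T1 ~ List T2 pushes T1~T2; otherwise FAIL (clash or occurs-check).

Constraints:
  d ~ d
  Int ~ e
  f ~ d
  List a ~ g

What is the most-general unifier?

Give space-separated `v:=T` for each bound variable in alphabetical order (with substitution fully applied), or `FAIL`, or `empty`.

step 1: unify d ~ d  [subst: {-} | 3 pending]
  -> identical, skip
step 2: unify Int ~ e  [subst: {-} | 2 pending]
  bind e := Int
step 3: unify f ~ d  [subst: {e:=Int} | 1 pending]
  bind f := d
step 4: unify List a ~ g  [subst: {e:=Int, f:=d} | 0 pending]
  bind g := List a

Answer: e:=Int f:=d g:=List a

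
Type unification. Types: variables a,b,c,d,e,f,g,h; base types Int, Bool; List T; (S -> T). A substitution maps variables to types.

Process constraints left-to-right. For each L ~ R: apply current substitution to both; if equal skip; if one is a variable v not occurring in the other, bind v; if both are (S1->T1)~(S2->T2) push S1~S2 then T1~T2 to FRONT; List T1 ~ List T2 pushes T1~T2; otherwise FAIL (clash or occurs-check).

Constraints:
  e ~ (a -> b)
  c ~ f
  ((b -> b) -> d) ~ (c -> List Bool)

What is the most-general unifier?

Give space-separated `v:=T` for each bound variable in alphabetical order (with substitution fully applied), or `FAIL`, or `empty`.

step 1: unify e ~ (a -> b)  [subst: {-} | 2 pending]
  bind e := (a -> b)
step 2: unify c ~ f  [subst: {e:=(a -> b)} | 1 pending]
  bind c := f
step 3: unify ((b -> b) -> d) ~ (f -> List Bool)  [subst: {e:=(a -> b), c:=f} | 0 pending]
  -> decompose arrow: push (b -> b)~f, d~List Bool
step 4: unify (b -> b) ~ f  [subst: {e:=(a -> b), c:=f} | 1 pending]
  bind f := (b -> b)
step 5: unify d ~ List Bool  [subst: {e:=(a -> b), c:=f, f:=(b -> b)} | 0 pending]
  bind d := List Bool

Answer: c:=(b -> b) d:=List Bool e:=(a -> b) f:=(b -> b)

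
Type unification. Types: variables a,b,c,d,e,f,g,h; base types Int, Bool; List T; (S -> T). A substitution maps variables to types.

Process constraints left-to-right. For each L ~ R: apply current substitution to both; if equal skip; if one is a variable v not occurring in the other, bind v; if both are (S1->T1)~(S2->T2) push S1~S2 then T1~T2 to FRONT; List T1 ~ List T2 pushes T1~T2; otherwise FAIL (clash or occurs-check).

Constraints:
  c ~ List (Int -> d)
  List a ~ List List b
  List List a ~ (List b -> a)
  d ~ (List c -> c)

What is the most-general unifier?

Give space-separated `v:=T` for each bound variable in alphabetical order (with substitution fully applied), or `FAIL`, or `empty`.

Answer: FAIL

Derivation:
step 1: unify c ~ List (Int -> d)  [subst: {-} | 3 pending]
  bind c := List (Int -> d)
step 2: unify List a ~ List List b  [subst: {c:=List (Int -> d)} | 2 pending]
  -> decompose List: push a~List b
step 3: unify a ~ List b  [subst: {c:=List (Int -> d)} | 2 pending]
  bind a := List b
step 4: unify List List List b ~ (List b -> List b)  [subst: {c:=List (Int -> d), a:=List b} | 1 pending]
  clash: List List List b vs (List b -> List b)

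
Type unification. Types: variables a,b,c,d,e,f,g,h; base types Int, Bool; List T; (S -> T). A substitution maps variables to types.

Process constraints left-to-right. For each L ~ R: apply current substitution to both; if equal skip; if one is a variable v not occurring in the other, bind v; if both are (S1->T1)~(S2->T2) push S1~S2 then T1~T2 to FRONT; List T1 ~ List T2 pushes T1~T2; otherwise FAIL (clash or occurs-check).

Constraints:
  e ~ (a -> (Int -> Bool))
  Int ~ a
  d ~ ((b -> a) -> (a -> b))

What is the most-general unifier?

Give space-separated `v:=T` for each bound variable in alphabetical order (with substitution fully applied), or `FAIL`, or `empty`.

Answer: a:=Int d:=((b -> Int) -> (Int -> b)) e:=(Int -> (Int -> Bool))

Derivation:
step 1: unify e ~ (a -> (Int -> Bool))  [subst: {-} | 2 pending]
  bind e := (a -> (Int -> Bool))
step 2: unify Int ~ a  [subst: {e:=(a -> (Int -> Bool))} | 1 pending]
  bind a := Int
step 3: unify d ~ ((b -> Int) -> (Int -> b))  [subst: {e:=(a -> (Int -> Bool)), a:=Int} | 0 pending]
  bind d := ((b -> Int) -> (Int -> b))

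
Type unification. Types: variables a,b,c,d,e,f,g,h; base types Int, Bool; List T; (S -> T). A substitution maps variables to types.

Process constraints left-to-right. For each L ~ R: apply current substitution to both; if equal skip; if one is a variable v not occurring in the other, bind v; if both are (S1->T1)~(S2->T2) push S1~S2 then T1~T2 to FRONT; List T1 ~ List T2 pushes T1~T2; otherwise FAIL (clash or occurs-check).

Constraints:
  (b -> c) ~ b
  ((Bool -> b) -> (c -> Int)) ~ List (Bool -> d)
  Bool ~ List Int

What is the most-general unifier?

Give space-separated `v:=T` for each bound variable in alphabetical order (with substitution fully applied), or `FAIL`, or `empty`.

Answer: FAIL

Derivation:
step 1: unify (b -> c) ~ b  [subst: {-} | 2 pending]
  occurs-check fail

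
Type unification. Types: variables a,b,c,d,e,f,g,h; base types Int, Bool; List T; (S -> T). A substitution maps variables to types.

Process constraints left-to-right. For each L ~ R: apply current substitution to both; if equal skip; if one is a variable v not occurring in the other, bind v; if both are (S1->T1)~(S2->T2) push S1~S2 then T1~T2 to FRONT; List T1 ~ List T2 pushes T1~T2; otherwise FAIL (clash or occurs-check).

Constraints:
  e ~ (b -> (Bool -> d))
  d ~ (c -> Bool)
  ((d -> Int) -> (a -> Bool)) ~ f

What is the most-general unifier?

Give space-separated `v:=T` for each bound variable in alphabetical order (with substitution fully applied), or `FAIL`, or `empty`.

step 1: unify e ~ (b -> (Bool -> d))  [subst: {-} | 2 pending]
  bind e := (b -> (Bool -> d))
step 2: unify d ~ (c -> Bool)  [subst: {e:=(b -> (Bool -> d))} | 1 pending]
  bind d := (c -> Bool)
step 3: unify (((c -> Bool) -> Int) -> (a -> Bool)) ~ f  [subst: {e:=(b -> (Bool -> d)), d:=(c -> Bool)} | 0 pending]
  bind f := (((c -> Bool) -> Int) -> (a -> Bool))

Answer: d:=(c -> Bool) e:=(b -> (Bool -> (c -> Bool))) f:=(((c -> Bool) -> Int) -> (a -> Bool))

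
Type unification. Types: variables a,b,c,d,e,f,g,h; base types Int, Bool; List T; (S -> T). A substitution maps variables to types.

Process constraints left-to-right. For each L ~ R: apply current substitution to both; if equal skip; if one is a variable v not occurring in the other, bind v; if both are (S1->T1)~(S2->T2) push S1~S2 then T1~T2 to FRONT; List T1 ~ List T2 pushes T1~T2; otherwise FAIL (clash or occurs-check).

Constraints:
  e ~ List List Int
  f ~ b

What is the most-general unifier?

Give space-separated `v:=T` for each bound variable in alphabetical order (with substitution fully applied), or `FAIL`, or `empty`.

Answer: e:=List List Int f:=b

Derivation:
step 1: unify e ~ List List Int  [subst: {-} | 1 pending]
  bind e := List List Int
step 2: unify f ~ b  [subst: {e:=List List Int} | 0 pending]
  bind f := b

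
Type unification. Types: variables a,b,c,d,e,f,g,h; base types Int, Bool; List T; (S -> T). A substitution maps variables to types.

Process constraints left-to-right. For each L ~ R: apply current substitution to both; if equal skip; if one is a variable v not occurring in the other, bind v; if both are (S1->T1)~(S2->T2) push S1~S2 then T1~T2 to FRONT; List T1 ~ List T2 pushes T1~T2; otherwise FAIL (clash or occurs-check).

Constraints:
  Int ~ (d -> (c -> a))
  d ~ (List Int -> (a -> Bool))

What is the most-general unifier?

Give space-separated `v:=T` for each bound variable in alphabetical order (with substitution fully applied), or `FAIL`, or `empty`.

Answer: FAIL

Derivation:
step 1: unify Int ~ (d -> (c -> a))  [subst: {-} | 1 pending]
  clash: Int vs (d -> (c -> a))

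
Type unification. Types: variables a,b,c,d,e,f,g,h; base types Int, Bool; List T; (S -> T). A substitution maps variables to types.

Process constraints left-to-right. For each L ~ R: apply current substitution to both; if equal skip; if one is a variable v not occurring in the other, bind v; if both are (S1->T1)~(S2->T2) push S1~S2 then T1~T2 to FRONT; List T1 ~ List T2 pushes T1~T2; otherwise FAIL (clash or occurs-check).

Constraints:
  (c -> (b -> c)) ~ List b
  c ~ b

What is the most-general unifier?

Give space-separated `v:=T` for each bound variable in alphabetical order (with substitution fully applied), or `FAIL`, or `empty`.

Answer: FAIL

Derivation:
step 1: unify (c -> (b -> c)) ~ List b  [subst: {-} | 1 pending]
  clash: (c -> (b -> c)) vs List b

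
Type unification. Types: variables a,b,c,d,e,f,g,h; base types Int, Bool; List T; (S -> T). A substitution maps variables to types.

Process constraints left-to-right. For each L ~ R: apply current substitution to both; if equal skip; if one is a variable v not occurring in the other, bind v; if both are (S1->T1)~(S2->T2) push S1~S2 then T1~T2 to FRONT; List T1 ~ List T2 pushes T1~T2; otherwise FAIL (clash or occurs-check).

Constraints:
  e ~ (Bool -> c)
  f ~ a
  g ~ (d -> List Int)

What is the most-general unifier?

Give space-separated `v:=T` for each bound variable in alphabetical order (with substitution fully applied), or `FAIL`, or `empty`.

Answer: e:=(Bool -> c) f:=a g:=(d -> List Int)

Derivation:
step 1: unify e ~ (Bool -> c)  [subst: {-} | 2 pending]
  bind e := (Bool -> c)
step 2: unify f ~ a  [subst: {e:=(Bool -> c)} | 1 pending]
  bind f := a
step 3: unify g ~ (d -> List Int)  [subst: {e:=(Bool -> c), f:=a} | 0 pending]
  bind g := (d -> List Int)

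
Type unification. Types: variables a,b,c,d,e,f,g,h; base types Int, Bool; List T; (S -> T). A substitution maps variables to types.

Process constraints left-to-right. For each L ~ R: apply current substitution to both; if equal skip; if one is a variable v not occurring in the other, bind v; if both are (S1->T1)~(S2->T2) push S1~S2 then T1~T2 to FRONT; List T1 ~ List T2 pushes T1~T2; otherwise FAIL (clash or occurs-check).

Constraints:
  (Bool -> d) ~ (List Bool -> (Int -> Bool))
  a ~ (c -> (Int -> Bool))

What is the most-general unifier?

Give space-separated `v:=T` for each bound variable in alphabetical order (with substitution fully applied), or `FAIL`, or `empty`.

step 1: unify (Bool -> d) ~ (List Bool -> (Int -> Bool))  [subst: {-} | 1 pending]
  -> decompose arrow: push Bool~List Bool, d~(Int -> Bool)
step 2: unify Bool ~ List Bool  [subst: {-} | 2 pending]
  clash: Bool vs List Bool

Answer: FAIL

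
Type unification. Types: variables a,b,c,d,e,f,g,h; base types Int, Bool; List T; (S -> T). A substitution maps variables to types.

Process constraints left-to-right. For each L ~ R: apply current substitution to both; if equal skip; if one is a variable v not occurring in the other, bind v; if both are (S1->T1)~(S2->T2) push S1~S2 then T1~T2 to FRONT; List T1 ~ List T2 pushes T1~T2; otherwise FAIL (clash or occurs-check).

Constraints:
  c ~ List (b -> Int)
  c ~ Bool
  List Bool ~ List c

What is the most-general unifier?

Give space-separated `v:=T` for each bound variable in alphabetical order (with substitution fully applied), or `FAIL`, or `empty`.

step 1: unify c ~ List (b -> Int)  [subst: {-} | 2 pending]
  bind c := List (b -> Int)
step 2: unify List (b -> Int) ~ Bool  [subst: {c:=List (b -> Int)} | 1 pending]
  clash: List (b -> Int) vs Bool

Answer: FAIL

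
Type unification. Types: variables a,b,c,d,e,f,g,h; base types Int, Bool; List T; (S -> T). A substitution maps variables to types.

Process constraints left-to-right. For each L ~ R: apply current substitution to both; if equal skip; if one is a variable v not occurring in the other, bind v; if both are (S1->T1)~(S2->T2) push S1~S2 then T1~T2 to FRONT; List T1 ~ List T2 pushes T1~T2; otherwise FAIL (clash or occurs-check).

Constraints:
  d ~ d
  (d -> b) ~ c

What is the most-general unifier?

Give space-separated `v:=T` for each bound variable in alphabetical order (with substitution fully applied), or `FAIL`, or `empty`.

Answer: c:=(d -> b)

Derivation:
step 1: unify d ~ d  [subst: {-} | 1 pending]
  -> identical, skip
step 2: unify (d -> b) ~ c  [subst: {-} | 0 pending]
  bind c := (d -> b)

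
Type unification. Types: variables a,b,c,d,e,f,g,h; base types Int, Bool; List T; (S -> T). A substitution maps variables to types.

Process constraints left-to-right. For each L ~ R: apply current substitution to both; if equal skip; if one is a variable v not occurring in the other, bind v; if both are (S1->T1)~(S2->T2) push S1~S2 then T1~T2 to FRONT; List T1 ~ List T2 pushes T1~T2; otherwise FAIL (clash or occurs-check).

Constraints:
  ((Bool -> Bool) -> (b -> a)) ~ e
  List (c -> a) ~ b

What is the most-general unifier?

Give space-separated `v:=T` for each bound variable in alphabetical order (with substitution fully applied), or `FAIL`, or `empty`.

Answer: b:=List (c -> a) e:=((Bool -> Bool) -> (List (c -> a) -> a))

Derivation:
step 1: unify ((Bool -> Bool) -> (b -> a)) ~ e  [subst: {-} | 1 pending]
  bind e := ((Bool -> Bool) -> (b -> a))
step 2: unify List (c -> a) ~ b  [subst: {e:=((Bool -> Bool) -> (b -> a))} | 0 pending]
  bind b := List (c -> a)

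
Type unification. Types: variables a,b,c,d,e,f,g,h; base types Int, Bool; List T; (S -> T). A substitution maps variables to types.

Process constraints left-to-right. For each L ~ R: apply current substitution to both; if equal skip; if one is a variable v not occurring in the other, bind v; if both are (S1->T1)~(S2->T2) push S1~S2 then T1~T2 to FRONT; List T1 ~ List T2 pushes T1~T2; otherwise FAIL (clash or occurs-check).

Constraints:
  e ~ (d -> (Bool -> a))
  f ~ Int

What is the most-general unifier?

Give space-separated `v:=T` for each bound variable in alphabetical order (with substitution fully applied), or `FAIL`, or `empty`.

step 1: unify e ~ (d -> (Bool -> a))  [subst: {-} | 1 pending]
  bind e := (d -> (Bool -> a))
step 2: unify f ~ Int  [subst: {e:=(d -> (Bool -> a))} | 0 pending]
  bind f := Int

Answer: e:=(d -> (Bool -> a)) f:=Int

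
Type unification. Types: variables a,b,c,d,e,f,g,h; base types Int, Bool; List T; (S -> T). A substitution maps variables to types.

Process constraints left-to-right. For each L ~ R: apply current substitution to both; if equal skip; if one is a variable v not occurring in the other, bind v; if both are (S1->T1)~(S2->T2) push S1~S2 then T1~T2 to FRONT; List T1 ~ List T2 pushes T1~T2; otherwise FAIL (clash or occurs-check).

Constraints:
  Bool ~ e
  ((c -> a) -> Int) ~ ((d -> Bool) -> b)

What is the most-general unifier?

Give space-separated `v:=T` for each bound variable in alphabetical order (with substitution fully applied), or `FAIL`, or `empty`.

Answer: a:=Bool b:=Int c:=d e:=Bool

Derivation:
step 1: unify Bool ~ e  [subst: {-} | 1 pending]
  bind e := Bool
step 2: unify ((c -> a) -> Int) ~ ((d -> Bool) -> b)  [subst: {e:=Bool} | 0 pending]
  -> decompose arrow: push (c -> a)~(d -> Bool), Int~b
step 3: unify (c -> a) ~ (d -> Bool)  [subst: {e:=Bool} | 1 pending]
  -> decompose arrow: push c~d, a~Bool
step 4: unify c ~ d  [subst: {e:=Bool} | 2 pending]
  bind c := d
step 5: unify a ~ Bool  [subst: {e:=Bool, c:=d} | 1 pending]
  bind a := Bool
step 6: unify Int ~ b  [subst: {e:=Bool, c:=d, a:=Bool} | 0 pending]
  bind b := Int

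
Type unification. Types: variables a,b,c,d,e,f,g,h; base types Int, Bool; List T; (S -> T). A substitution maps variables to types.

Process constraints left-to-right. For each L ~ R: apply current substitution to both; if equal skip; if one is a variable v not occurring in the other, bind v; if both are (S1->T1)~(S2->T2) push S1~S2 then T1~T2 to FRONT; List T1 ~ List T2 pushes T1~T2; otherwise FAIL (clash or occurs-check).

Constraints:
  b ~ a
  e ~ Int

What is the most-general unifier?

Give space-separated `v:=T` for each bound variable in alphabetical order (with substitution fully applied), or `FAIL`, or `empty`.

Answer: b:=a e:=Int

Derivation:
step 1: unify b ~ a  [subst: {-} | 1 pending]
  bind b := a
step 2: unify e ~ Int  [subst: {b:=a} | 0 pending]
  bind e := Int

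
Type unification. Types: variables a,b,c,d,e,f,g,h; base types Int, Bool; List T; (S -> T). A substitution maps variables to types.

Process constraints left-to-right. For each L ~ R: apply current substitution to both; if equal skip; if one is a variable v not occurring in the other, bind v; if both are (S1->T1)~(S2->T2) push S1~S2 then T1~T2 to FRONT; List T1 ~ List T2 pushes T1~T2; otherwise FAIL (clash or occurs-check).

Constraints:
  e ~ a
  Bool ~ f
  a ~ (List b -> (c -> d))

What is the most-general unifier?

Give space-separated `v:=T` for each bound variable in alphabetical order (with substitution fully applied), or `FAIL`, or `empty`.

Answer: a:=(List b -> (c -> d)) e:=(List b -> (c -> d)) f:=Bool

Derivation:
step 1: unify e ~ a  [subst: {-} | 2 pending]
  bind e := a
step 2: unify Bool ~ f  [subst: {e:=a} | 1 pending]
  bind f := Bool
step 3: unify a ~ (List b -> (c -> d))  [subst: {e:=a, f:=Bool} | 0 pending]
  bind a := (List b -> (c -> d))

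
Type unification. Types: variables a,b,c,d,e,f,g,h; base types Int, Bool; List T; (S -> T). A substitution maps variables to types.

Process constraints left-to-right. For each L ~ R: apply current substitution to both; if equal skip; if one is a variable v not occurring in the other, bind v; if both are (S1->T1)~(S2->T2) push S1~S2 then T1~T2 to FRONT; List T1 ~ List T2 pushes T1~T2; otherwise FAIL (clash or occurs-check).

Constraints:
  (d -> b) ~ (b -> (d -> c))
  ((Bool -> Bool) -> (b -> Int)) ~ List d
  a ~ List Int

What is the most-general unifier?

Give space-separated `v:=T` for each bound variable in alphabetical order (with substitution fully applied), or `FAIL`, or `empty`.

Answer: FAIL

Derivation:
step 1: unify (d -> b) ~ (b -> (d -> c))  [subst: {-} | 2 pending]
  -> decompose arrow: push d~b, b~(d -> c)
step 2: unify d ~ b  [subst: {-} | 3 pending]
  bind d := b
step 3: unify b ~ (b -> c)  [subst: {d:=b} | 2 pending]
  occurs-check fail: b in (b -> c)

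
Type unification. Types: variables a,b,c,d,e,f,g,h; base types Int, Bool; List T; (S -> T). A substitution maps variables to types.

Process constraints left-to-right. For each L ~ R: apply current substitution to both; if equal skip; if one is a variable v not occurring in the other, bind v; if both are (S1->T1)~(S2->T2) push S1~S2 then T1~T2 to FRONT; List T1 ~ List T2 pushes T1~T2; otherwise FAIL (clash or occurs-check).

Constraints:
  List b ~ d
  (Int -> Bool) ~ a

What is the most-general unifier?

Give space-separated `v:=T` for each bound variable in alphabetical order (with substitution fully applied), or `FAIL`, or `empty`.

Answer: a:=(Int -> Bool) d:=List b

Derivation:
step 1: unify List b ~ d  [subst: {-} | 1 pending]
  bind d := List b
step 2: unify (Int -> Bool) ~ a  [subst: {d:=List b} | 0 pending]
  bind a := (Int -> Bool)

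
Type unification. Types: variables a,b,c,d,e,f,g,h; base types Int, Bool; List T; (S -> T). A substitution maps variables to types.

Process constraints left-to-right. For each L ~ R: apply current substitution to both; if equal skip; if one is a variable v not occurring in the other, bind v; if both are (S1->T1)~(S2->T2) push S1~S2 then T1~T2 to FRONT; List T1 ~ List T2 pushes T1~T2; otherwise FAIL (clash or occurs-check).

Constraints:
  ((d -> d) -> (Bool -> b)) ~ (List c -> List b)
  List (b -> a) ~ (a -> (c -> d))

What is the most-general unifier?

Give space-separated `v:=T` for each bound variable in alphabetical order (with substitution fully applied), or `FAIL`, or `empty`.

step 1: unify ((d -> d) -> (Bool -> b)) ~ (List c -> List b)  [subst: {-} | 1 pending]
  -> decompose arrow: push (d -> d)~List c, (Bool -> b)~List b
step 2: unify (d -> d) ~ List c  [subst: {-} | 2 pending]
  clash: (d -> d) vs List c

Answer: FAIL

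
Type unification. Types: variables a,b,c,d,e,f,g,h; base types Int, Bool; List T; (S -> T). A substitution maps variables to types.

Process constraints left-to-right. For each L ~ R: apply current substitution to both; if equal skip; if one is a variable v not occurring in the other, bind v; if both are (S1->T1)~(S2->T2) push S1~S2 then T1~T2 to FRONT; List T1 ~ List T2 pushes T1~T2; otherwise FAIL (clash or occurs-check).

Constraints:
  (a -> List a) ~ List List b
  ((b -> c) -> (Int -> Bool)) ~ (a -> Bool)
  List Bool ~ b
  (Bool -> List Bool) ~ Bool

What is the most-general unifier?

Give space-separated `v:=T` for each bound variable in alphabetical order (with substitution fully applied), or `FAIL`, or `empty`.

Answer: FAIL

Derivation:
step 1: unify (a -> List a) ~ List List b  [subst: {-} | 3 pending]
  clash: (a -> List a) vs List List b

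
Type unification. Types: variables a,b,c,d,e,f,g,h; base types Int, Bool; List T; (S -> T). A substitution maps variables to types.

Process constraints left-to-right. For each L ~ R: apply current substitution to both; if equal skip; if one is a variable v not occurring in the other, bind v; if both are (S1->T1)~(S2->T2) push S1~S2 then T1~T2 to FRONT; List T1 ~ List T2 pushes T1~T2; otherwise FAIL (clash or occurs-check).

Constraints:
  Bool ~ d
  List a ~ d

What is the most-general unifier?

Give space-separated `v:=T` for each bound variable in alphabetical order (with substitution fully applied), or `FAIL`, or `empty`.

Answer: FAIL

Derivation:
step 1: unify Bool ~ d  [subst: {-} | 1 pending]
  bind d := Bool
step 2: unify List a ~ Bool  [subst: {d:=Bool} | 0 pending]
  clash: List a vs Bool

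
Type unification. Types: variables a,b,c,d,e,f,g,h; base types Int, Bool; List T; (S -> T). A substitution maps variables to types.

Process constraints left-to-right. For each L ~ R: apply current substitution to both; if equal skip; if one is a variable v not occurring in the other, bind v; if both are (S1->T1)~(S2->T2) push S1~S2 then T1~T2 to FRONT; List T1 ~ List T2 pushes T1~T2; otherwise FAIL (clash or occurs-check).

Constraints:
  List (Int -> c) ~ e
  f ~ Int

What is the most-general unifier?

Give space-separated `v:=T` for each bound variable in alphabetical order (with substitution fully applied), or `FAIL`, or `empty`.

Answer: e:=List (Int -> c) f:=Int

Derivation:
step 1: unify List (Int -> c) ~ e  [subst: {-} | 1 pending]
  bind e := List (Int -> c)
step 2: unify f ~ Int  [subst: {e:=List (Int -> c)} | 0 pending]
  bind f := Int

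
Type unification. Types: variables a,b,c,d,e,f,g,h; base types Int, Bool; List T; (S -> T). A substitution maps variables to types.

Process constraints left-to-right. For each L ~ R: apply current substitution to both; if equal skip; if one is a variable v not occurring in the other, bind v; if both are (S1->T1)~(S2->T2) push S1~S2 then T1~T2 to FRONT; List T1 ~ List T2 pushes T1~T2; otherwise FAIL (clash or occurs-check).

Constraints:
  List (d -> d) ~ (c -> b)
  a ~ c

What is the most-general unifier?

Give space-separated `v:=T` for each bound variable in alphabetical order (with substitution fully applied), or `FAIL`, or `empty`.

Answer: FAIL

Derivation:
step 1: unify List (d -> d) ~ (c -> b)  [subst: {-} | 1 pending]
  clash: List (d -> d) vs (c -> b)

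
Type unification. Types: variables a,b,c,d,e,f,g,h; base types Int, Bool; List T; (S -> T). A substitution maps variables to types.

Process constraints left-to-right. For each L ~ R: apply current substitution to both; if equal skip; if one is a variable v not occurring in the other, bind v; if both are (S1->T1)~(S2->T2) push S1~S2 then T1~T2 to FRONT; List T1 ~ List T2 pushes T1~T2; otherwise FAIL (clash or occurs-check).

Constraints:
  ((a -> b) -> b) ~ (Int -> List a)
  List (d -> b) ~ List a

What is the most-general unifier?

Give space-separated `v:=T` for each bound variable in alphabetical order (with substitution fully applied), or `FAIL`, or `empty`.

Answer: FAIL

Derivation:
step 1: unify ((a -> b) -> b) ~ (Int -> List a)  [subst: {-} | 1 pending]
  -> decompose arrow: push (a -> b)~Int, b~List a
step 2: unify (a -> b) ~ Int  [subst: {-} | 2 pending]
  clash: (a -> b) vs Int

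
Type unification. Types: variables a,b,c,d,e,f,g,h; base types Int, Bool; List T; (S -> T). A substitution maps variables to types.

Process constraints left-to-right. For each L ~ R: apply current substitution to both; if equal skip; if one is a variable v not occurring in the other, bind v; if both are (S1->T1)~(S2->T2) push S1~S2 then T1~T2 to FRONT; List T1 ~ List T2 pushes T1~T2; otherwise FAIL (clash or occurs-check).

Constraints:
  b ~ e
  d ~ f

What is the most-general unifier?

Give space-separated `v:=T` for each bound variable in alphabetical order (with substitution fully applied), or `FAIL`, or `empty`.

step 1: unify b ~ e  [subst: {-} | 1 pending]
  bind b := e
step 2: unify d ~ f  [subst: {b:=e} | 0 pending]
  bind d := f

Answer: b:=e d:=f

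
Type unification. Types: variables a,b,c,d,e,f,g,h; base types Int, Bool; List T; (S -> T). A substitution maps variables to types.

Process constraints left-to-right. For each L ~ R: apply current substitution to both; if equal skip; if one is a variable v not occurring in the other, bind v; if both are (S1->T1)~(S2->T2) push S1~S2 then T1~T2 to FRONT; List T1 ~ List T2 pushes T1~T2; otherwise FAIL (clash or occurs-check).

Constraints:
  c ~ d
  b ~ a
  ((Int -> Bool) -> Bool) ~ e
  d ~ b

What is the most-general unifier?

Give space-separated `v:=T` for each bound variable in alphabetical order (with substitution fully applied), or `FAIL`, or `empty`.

Answer: b:=a c:=a d:=a e:=((Int -> Bool) -> Bool)

Derivation:
step 1: unify c ~ d  [subst: {-} | 3 pending]
  bind c := d
step 2: unify b ~ a  [subst: {c:=d} | 2 pending]
  bind b := a
step 3: unify ((Int -> Bool) -> Bool) ~ e  [subst: {c:=d, b:=a} | 1 pending]
  bind e := ((Int -> Bool) -> Bool)
step 4: unify d ~ a  [subst: {c:=d, b:=a, e:=((Int -> Bool) -> Bool)} | 0 pending]
  bind d := a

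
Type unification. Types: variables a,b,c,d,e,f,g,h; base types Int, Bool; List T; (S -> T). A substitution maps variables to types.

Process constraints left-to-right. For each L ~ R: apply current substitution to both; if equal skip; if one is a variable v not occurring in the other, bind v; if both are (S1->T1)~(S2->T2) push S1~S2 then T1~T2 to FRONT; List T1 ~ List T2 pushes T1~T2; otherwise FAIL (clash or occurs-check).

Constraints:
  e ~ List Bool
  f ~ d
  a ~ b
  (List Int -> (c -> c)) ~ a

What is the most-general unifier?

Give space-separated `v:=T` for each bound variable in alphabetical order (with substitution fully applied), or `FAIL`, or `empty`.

Answer: a:=(List Int -> (c -> c)) b:=(List Int -> (c -> c)) e:=List Bool f:=d

Derivation:
step 1: unify e ~ List Bool  [subst: {-} | 3 pending]
  bind e := List Bool
step 2: unify f ~ d  [subst: {e:=List Bool} | 2 pending]
  bind f := d
step 3: unify a ~ b  [subst: {e:=List Bool, f:=d} | 1 pending]
  bind a := b
step 4: unify (List Int -> (c -> c)) ~ b  [subst: {e:=List Bool, f:=d, a:=b} | 0 pending]
  bind b := (List Int -> (c -> c))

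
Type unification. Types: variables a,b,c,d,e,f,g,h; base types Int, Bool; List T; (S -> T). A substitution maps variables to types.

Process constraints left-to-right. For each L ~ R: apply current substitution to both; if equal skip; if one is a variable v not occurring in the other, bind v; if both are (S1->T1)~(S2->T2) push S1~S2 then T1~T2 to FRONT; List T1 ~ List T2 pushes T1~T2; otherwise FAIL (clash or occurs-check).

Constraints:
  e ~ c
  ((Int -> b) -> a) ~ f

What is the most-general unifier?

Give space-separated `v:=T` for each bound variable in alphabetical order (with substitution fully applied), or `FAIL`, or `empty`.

Answer: e:=c f:=((Int -> b) -> a)

Derivation:
step 1: unify e ~ c  [subst: {-} | 1 pending]
  bind e := c
step 2: unify ((Int -> b) -> a) ~ f  [subst: {e:=c} | 0 pending]
  bind f := ((Int -> b) -> a)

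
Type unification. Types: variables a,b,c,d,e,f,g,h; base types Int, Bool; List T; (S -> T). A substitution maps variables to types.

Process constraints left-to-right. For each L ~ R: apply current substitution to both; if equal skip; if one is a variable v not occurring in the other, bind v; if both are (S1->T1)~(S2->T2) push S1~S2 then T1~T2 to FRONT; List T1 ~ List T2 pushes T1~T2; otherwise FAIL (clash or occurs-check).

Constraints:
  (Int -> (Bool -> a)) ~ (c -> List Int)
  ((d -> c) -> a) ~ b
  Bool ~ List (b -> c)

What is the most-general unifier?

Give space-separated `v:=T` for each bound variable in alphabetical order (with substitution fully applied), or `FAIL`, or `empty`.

step 1: unify (Int -> (Bool -> a)) ~ (c -> List Int)  [subst: {-} | 2 pending]
  -> decompose arrow: push Int~c, (Bool -> a)~List Int
step 2: unify Int ~ c  [subst: {-} | 3 pending]
  bind c := Int
step 3: unify (Bool -> a) ~ List Int  [subst: {c:=Int} | 2 pending]
  clash: (Bool -> a) vs List Int

Answer: FAIL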